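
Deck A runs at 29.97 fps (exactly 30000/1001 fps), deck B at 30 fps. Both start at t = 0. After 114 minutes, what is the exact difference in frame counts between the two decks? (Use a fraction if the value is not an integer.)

205200/1001 frames

114 min = 6840 s.
A emits 30000/1001 × 6840 = 205200000/1001 frames; B emits 30 × 6840 = 205200.
Difference = 205200/1001 frames (≈ 204.9950); B is ahead of A.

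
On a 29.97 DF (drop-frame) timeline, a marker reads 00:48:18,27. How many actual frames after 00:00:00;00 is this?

86879

As if non-drop at 30 labels/s: (0 × 3600 + 48 × 60 + 18) × 30 + 27 = 86967.
Minute boundaries passed: 48; those not divisible by 10: 48 − 4 = 44; dropped labels = 2 × 44 = 88.
Actual frame index = 86967 − 88 = 86879.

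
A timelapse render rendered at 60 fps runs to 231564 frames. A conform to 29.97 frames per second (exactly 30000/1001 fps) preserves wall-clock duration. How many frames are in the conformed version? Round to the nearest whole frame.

Frames at target rate = 231564 × (30000/1001) / (60) = 115782000/1001 ≈ 115666.334.
Nearest whole frame: 115666.

115666 frames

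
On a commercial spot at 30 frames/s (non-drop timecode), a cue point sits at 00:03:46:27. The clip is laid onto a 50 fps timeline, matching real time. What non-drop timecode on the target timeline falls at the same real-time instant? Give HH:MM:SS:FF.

Source frame index: (0×3600 + 3×60 + 46) × 30 + 27 = 6807.
Real time: 6807 / (30) = 2269/10 s.
Target frame: (2269/10) × (50) = 11345.
At 50 labels/s: frame 11345 → 00:03:46:45.

00:03:46:45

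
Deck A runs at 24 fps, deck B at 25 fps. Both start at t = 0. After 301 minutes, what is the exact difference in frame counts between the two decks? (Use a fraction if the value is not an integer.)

18060 frames

301 min = 18060 s.
A emits 24 × 18060 = 433440 frames; B emits 25 × 18060 = 451500.
Difference = 18060 frames; B is ahead of A.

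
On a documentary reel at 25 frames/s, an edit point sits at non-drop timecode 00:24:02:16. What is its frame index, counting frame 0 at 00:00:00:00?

Total seconds to the label: (0 × 3600 + 24 × 60 + 2) = 1442.
Frame index = 1442 × 25 + 16 = 36066.

frame 36066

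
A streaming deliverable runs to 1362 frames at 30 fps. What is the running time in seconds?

Running time = 1362 / (30) = 45.4 s.

45.4 seconds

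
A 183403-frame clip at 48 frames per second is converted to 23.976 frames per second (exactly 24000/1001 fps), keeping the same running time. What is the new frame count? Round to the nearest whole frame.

Frames at target rate = 183403 × (24000/1001) / (48) = 8336500/91 ≈ 91609.890.
Nearest whole frame: 91610.

91610 frames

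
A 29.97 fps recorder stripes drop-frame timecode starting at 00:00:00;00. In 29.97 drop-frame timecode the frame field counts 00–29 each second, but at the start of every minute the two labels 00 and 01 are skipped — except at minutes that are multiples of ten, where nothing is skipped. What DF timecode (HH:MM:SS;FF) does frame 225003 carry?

02:05:07;19

Ten DF minutes hold 17982 frames, so frame 225003 lies in block 12 (frames 215784–233765) with 9219 frames into that block.
The block's first minute is 1800 frames and the rest 1798 each; 9219 frames reaches minute 5, so 12 × 18 + 5 × 2 = 226 labels have been skipped so far.
Adding those back, label number 225003 + 226 = 225229 at 30 labels/s is 7507 s + 19 f = 2 h 5 min 7 s frame 19, i.e. 02:05:07;19.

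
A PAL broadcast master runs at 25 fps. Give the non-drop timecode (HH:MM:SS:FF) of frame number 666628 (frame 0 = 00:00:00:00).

666628 ÷ 25 = 26665 full seconds, remainder 3 frames.
26665 s = 7 h 24 min 25 s.
Timecode: 07:24:25:03.

07:24:25:03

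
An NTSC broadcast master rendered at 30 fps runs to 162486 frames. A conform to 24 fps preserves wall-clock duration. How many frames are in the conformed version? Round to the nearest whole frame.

129989 frames

Frames at target rate = 162486 × (24) / (30) = 649944/5 ≈ 129988.800.
Nearest whole frame: 129989.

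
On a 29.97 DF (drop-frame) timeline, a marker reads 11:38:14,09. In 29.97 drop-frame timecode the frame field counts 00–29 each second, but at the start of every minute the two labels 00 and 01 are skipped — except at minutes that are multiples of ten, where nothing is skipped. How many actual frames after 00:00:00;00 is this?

1255571

As if non-drop at 30 labels/s: (11 × 3600 + 38 × 60 + 14) × 30 + 9 = 1256829.
Minute boundaries passed: 698; those not divisible by 10: 698 − 69 = 629; dropped labels = 2 × 629 = 1258.
Actual frame index = 1256829 − 1258 = 1255571.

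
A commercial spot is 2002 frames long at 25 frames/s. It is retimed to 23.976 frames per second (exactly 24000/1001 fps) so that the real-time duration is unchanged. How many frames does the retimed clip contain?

1920 frames

Target frames = source frames × (target rate / source rate) = 2002 × (24000/1001)/(25) = 2002 × 960/1001 = 1920.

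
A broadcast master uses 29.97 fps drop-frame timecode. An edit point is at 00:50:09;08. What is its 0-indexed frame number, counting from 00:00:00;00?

As if non-drop at 30 labels/s: (0 × 3600 + 50 × 60 + 9) × 30 + 8 = 90278.
Minute boundaries passed: 50; those not divisible by 10: 50 − 5 = 45; dropped labels = 2 × 45 = 90.
Actual frame index = 90278 − 90 = 90188.

90188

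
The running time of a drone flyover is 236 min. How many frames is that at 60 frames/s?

849600 frames

236 min = 14160 s.
Frames = 14160 × 60 = 849600.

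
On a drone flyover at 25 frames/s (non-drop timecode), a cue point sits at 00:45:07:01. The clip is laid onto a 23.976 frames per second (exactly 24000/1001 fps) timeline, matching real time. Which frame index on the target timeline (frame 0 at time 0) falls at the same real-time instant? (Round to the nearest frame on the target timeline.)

Source frame index: (0×3600 + 45×60 + 7) × 25 + 1 = 67676.
Real time: 67676 / (25) = 67676/25 s.
Target frame: (67676/25) × (24000/1001) = 9281280/143 ≈ 64904.056 → 64904.

frame 64904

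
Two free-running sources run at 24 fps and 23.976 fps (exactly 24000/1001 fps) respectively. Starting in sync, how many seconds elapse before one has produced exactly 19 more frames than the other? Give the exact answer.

19019/24 seconds

The gap grows by |24000/1001 − 24| = 24/1001 frames per second.
Time for a 19-frame gap: 19 ÷ (24/1001) = 19019/24 s.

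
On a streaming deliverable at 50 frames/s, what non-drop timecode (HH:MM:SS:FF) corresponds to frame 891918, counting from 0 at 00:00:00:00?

04:57:18:18

891918 ÷ 50 = 17838 full seconds, remainder 18 frames.
17838 s = 4 h 57 min 18 s.
Timecode: 04:57:18:18.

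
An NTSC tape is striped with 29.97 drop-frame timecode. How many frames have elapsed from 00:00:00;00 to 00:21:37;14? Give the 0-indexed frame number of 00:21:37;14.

38886

Complete 10-minute blocks: 2, each 17982 frames → 35964.
Remaining 1 whole minute in the current block: 1800 + 0 × 1798 = 1800 frames.
Within the current minute: 37 × 30 + 14 − 2 = 1122 (labels ;00/;01 skipped at this minute). Total = 35964 + 1800 + 1122 = 38886.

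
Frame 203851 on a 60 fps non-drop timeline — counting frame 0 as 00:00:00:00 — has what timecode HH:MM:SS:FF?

203851 ÷ 60 = 3397 full seconds, remainder 31 frames.
3397 s = 0 h 56 min 37 s.
Timecode: 00:56:37:31.

00:56:37:31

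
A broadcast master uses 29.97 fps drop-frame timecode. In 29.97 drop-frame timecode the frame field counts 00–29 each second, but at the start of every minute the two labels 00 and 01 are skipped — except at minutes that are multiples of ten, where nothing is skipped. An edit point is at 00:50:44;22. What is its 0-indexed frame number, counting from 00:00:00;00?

91252

As if non-drop at 30 labels/s: (0 × 3600 + 50 × 60 + 44) × 30 + 22 = 91342.
Minute boundaries passed: 50; those not divisible by 10: 50 − 5 = 45; dropped labels = 2 × 45 = 90.
Actual frame index = 91342 − 90 = 91252.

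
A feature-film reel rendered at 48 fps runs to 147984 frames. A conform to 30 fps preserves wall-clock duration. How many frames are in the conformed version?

92490 frames

Target frames = source frames × (target rate / source rate) = 147984 × (30)/(48) = 147984 × 5/8 = 92490.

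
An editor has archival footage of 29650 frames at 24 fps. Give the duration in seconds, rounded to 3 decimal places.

1235.417 seconds

Running time = 29650 × 1/24 = 14825/12 s ≈ 1235.417 s.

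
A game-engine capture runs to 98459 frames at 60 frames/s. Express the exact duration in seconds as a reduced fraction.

Running time = 98459 ÷ (60) = 98459 × 1/60 = 98459/60 s.

98459/60 seconds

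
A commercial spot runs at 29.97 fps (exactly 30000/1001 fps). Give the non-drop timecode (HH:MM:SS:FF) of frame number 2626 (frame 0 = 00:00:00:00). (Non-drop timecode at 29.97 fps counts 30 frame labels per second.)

00:01:27:16

2626 ÷ 30 = 87 full seconds, remainder 16 frames.
87 s = 0 h 1 min 27 s.
Timecode: 00:01:27:16.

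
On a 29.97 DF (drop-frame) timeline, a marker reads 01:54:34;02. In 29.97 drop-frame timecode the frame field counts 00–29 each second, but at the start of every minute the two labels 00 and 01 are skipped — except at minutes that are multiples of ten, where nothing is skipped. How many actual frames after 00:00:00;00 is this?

As if non-drop at 30 labels/s: (1 × 3600 + 54 × 60 + 34) × 30 + 2 = 206222.
Minute boundaries passed: 114; those not divisible by 10: 114 − 11 = 103; dropped labels = 2 × 103 = 206.
Actual frame index = 206222 − 206 = 206016.

206016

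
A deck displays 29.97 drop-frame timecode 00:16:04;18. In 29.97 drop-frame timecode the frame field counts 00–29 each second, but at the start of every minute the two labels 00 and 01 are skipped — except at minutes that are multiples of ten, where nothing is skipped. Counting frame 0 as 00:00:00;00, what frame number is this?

As if non-drop at 30 labels/s: (0 × 3600 + 16 × 60 + 4) × 30 + 18 = 28938.
Minute boundaries passed: 16; those not divisible by 10: 16 − 1 = 15; dropped labels = 2 × 15 = 30.
Actual frame index = 28938 − 30 = 28908.

28908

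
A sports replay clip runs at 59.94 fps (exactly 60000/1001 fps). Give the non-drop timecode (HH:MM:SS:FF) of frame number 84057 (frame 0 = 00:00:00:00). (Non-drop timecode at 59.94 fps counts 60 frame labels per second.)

00:23:20:57

84057 ÷ 60 = 1400 full seconds, remainder 57 frames.
1400 s = 0 h 23 min 20 s.
Timecode: 00:23:20:57.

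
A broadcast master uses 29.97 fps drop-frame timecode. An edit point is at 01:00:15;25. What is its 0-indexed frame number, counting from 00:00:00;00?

108367

As if non-drop at 30 labels/s: (1 × 3600 + 0 × 60 + 15) × 30 + 25 = 108475.
Minute boundaries passed: 60; those not divisible by 10: 60 − 6 = 54; dropped labels = 2 × 54 = 108.
Actual frame index = 108475 − 108 = 108367.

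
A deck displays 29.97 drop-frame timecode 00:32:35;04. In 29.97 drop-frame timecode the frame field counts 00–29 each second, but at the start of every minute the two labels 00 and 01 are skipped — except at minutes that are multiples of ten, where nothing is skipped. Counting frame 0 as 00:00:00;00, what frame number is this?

Complete 10-minute blocks: 3, each 17982 frames → 53946.
Remaining 2 whole minutes in the current block: 1800 + 1 × 1798 = 3598 frames.
Within the current minute: 35 × 30 + 4 − 2 = 1052 (labels ;00/;01 skipped at this minute). Total = 53946 + 3598 + 1052 = 58596.

58596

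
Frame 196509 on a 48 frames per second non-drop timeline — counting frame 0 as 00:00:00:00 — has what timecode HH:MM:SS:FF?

01:08:13:45

196509 ÷ 48 = 4093 full seconds, remainder 45 frames.
4093 s = 1 h 8 min 13 s.
Timecode: 01:08:13:45.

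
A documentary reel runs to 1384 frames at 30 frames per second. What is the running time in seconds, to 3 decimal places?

46.133 seconds

Running time = 1384 × 1/30 = 692/15 s ≈ 46.133 s.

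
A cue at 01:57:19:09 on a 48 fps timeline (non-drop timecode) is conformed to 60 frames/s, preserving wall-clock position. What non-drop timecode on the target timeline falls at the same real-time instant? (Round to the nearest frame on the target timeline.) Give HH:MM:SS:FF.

01:57:19:11

Source frame index: (1×3600 + 57×60 + 19) × 48 + 9 = 337881.
Real time: 337881 / (48) = 112627/16 s.
Target frame: (112627/16) × (60) = 1689405/4 ≈ 422351.250 → 422351.
At 60 labels/s: frame 422351 → 01:57:19:11.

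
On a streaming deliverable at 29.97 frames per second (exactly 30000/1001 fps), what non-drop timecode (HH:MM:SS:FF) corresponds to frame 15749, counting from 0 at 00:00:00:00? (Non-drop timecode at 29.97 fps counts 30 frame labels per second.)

15749 ÷ 30 = 524 full seconds, remainder 29 frames.
524 s = 0 h 8 min 44 s.
Timecode: 00:08:44:29.

00:08:44:29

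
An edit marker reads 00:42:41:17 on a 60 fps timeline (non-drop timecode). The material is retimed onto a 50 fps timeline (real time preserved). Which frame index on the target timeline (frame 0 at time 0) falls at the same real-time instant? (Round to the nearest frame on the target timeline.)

frame 128064

Source frame index: (0×3600 + 42×60 + 41) × 60 + 17 = 153677.
Real time: 153677 / (60) = 153677/60 s.
Target frame: (153677/60) × (50) = 768385/6 ≈ 128064.167 → 128064.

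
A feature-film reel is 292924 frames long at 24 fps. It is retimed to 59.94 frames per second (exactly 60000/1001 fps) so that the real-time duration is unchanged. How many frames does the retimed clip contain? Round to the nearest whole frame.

Frames at target rate = 292924 × (60000/1001) / (24) = 732310000/1001 ≈ 731578.422.
Nearest whole frame: 731578.

731578 frames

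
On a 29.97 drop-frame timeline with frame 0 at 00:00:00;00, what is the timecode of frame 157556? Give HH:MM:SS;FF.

Each 10-minute DF block holds 10 × 60 × 30 − 9 × 2 = 17982 frames. 157556 ÷ 17982 → 8 full blocks, remainder 13700.
Within the partial block the first minute is 1800 frames and each further minute 1798, so 7 further minute boundaries passed. Total skipped labels = 18 × 8 + 2 × 7 = 158.
Non-drop label index = 157556 + 158 = 157714; at 30 labels/s that is 01:27:37:04, i.e. DF 01:27:37;04.

01:27:37;04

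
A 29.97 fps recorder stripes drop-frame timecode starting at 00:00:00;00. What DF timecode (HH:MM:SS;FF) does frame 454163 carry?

Ten DF minutes hold 17982 frames, so frame 454163 lies in block 25 (frames 449550–467531) with 4613 frames into that block.
The block's first minute is 1800 frames and the rest 1798 each; 4613 frames reaches minute 2, so 25 × 18 + 2 × 2 = 454 labels have been skipped so far.
Adding those back, label number 454163 + 454 = 454617 at 30 labels/s is 15153 s + 27 f = 4 h 12 min 33 s frame 27, i.e. 04:12:33;27.

04:12:33;27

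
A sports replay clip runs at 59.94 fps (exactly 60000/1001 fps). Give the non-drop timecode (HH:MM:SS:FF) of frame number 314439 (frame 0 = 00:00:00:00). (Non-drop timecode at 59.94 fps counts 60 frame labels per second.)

314439 ÷ 60 = 5240 full seconds, remainder 39 frames.
5240 s = 1 h 27 min 20 s.
Timecode: 01:27:20:39.

01:27:20:39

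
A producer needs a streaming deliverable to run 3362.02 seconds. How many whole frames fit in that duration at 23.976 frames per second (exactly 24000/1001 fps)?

Frames = 3362.02 × 24000/1001 = 80688480/1001 ≈ 80607.8721.
Complete frames: 80607.

80607 frames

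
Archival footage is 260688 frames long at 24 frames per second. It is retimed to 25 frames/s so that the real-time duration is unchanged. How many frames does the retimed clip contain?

271550 frames

Target frames = source frames × (target rate / source rate) = 260688 × (25)/(24) = 260688 × 25/24 = 271550.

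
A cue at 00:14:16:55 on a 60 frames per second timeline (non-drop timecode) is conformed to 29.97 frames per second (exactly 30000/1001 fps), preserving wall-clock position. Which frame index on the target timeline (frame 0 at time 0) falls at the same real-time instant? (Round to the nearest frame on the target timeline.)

Source frame index: (0×3600 + 14×60 + 16) × 60 + 55 = 51415.
Real time: 51415 / (60) = 10283/12 s.
Target frame: (10283/12) × (30000/1001) = 282500/11 ≈ 25681.818 → 25682.

frame 25682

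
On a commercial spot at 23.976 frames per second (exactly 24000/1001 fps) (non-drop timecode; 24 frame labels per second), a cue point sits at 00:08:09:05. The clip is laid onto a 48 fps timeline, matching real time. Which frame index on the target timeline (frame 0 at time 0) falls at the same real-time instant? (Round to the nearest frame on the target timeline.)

Source frame index: (0×3600 + 8×60 + 9) × 24 + 5 = 11741.
Real time: 11741 / (24000/1001) = 11752741/24000 s.
Target frame: (11752741/24000) × (48) = 11752741/500 ≈ 23505.482 → 23505.

frame 23505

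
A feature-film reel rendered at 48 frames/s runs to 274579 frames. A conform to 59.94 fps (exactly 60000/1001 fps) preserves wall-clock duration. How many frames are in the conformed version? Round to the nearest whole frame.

Frames at target rate = 274579 × (60000/1001) / (48) = 343223750/1001 ≈ 342880.869.
Nearest whole frame: 342881.

342881 frames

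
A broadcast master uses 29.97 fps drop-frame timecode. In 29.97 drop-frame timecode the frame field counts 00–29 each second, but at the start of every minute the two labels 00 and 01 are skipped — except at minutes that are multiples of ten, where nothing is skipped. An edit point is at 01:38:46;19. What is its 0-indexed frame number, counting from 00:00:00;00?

177621

Complete 10-minute blocks: 9, each 17982 frames → 161838.
Remaining 8 whole minutes in the current block: 1800 + 7 × 1798 = 14386 frames.
Within the current minute: 46 × 30 + 19 − 2 = 1397 (labels ;00/;01 skipped at this minute). Total = 161838 + 14386 + 1397 = 177621.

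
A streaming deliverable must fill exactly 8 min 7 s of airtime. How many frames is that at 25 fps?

12175 frames

8 min 7 s = 487 s.
Frames = 487 × 25 = 12175.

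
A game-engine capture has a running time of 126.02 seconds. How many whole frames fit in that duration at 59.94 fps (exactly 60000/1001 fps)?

Frames = 126.02 × 60000/1001 = 7561200/1001 ≈ 7553.6464.
Complete frames: 7553.

7553 frames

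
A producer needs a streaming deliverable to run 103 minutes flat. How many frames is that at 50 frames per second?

103 min = 6180 s.
Frames = 6180 × 50 = 309000.

309000 frames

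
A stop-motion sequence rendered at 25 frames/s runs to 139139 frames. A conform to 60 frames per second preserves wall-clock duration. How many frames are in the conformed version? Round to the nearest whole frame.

333934 frames

Frames at target rate = 139139 × (60) / (25) = 1669668/5 ≈ 333933.600.
Nearest whole frame: 333934.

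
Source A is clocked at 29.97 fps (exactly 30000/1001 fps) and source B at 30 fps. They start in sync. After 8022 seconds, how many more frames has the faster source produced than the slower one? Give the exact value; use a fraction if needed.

A emits 30000/1001 × 8022 = 34380000/143 frames; B emits 30 × 8022 = 240660.
Difference = 34380/143 frames (≈ 240.4196); B is ahead of A.

34380/143 frames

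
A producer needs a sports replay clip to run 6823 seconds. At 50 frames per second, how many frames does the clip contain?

341150 frames

Frames = 6823 × 50 = 341150.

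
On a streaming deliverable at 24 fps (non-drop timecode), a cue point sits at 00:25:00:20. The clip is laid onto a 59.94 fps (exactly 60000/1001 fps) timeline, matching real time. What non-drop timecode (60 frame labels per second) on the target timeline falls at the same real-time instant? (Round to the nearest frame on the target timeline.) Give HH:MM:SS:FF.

00:24:59:20

Source frame index: (0×3600 + 25×60 + 0) × 24 + 20 = 36020.
Real time: 36020 / (24) = 9005/6 s.
Target frame: (9005/6) × (60000/1001) = 90050000/1001 ≈ 89960.040 → 89960.
At 60 labels/s: frame 89960 → 00:24:59:20.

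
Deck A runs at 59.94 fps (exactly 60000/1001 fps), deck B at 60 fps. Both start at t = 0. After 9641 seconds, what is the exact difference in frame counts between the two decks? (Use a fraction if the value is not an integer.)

578460/1001 frames

A emits 60000/1001 × 9641 = 578460000/1001 frames; B emits 60 × 9641 = 578460.
Difference = 578460/1001 frames (≈ 577.8821); B is ahead of A.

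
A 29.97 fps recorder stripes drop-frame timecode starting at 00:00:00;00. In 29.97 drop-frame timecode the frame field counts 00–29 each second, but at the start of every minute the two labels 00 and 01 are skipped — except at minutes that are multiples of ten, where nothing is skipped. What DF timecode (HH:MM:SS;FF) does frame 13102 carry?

00:07:17;06

Ten DF minutes hold 17982 frames, so frame 13102 lies in block 0 (frames 0–17981) with 13102 frames into that block.
The block's first minute is 1800 frames and the rest 1798 each; 13102 frames reaches minute 7, so 0 × 18 + 7 × 2 = 14 labels have been skipped so far.
Adding those back, label number 13102 + 14 = 13116 at 30 labels/s is 437 s + 6 f = 0 h 7 min 17 s frame 6, i.e. 00:07:17;06.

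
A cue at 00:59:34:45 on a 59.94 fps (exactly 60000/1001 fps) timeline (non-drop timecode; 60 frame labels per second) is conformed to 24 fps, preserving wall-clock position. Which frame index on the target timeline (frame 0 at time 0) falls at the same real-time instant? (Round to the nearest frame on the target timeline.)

frame 85880

Source frame index: (0×3600 + 59×60 + 34) × 60 + 45 = 214485.
Real time: 214485 / (60000/1001) = 14313299/4000 s.
Target frame: (14313299/4000) × (24) = 42939897/500 ≈ 85879.794 → 85880.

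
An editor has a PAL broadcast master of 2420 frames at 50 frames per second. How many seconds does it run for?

Running time = 2420 / (50) = 48.4 s.

48.4 seconds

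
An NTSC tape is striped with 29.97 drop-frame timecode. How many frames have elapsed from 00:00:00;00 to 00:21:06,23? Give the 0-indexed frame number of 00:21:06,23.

As if non-drop at 30 labels/s: (0 × 3600 + 21 × 60 + 6) × 30 + 23 = 38003.
Minute boundaries passed: 21; those not divisible by 10: 21 − 2 = 19; dropped labels = 2 × 19 = 38.
Actual frame index = 38003 − 38 = 37965.

37965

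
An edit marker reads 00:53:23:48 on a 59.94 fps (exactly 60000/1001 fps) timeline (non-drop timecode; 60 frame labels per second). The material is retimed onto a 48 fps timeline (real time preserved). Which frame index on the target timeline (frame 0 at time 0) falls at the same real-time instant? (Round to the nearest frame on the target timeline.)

Source frame index: (0×3600 + 53×60 + 23) × 60 + 48 = 192228.
Real time: 192228 / (60000/1001) = 16035019/5000 s.
Target frame: (16035019/5000) × (48) = 96210114/625 ≈ 153936.182 → 153936.

frame 153936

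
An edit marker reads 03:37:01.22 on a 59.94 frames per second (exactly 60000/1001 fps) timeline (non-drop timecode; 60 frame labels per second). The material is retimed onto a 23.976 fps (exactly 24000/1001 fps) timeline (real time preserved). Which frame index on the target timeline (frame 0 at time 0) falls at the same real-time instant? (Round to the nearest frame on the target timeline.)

Source frame index: (3×3600 + 37×60 + 1) × 60 + 22 = 781282.
Real time: 781282 / (60000/1001) = 391031641/30000 s.
Target frame: (391031641/30000) × (24000/1001) = 1562564/5 ≈ 312512.800 → 312513.

frame 312513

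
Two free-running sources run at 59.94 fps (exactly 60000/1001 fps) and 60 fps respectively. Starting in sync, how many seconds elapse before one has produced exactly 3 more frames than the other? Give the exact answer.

The gap grows by |60 − 60000/1001| = 60/1001 frames per second.
Time for a 3-frame gap: 3 ÷ (60/1001) = 50.05 s.

50.05 seconds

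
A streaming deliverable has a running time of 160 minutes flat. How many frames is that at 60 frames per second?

160 min = 9600 s.
Frames = 9600 × 60 = 576000.

576000 frames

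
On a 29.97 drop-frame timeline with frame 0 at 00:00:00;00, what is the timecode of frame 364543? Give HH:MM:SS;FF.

03:22:43;17

Each 10-minute DF block holds 10 × 60 × 30 − 9 × 2 = 17982 frames. 364543 ÷ 17982 → 20 full blocks, remainder 4903.
Within the partial block the first minute is 1800 frames and each further minute 1798, so 2 further minute boundaries passed. Total skipped labels = 18 × 20 + 2 × 2 = 364.
Non-drop label index = 364543 + 364 = 364907; at 30 labels/s that is 03:22:43:17, i.e. DF 03:22:43;17.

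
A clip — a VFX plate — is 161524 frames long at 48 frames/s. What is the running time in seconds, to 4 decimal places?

3365.0833 seconds

Running time = 161524 × 1/48 = 40381/12 s ≈ 3365.0833 s.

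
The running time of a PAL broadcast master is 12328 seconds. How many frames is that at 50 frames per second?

Frames = 12328 × 50 = 616400.

616400 frames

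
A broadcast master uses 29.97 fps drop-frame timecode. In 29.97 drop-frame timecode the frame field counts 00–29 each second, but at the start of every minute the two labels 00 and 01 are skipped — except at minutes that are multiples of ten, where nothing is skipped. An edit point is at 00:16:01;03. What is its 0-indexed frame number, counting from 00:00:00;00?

28803

As if non-drop at 30 labels/s: (0 × 3600 + 16 × 60 + 1) × 30 + 3 = 28833.
Minute boundaries passed: 16; those not divisible by 10: 16 − 1 = 15; dropped labels = 2 × 15 = 30.
Actual frame index = 28833 − 30 = 28803.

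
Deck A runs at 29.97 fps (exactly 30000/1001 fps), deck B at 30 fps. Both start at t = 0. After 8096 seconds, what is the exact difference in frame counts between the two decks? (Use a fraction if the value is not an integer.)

A emits 30000/1001 × 8096 = 22080000/91 frames; B emits 30 × 8096 = 242880.
Difference = 22080/91 frames (≈ 242.6374); B is ahead of A.

22080/91 frames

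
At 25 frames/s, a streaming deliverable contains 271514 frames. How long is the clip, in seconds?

Running time = 271514 / (25) = 10860.56 s.

10860.56 seconds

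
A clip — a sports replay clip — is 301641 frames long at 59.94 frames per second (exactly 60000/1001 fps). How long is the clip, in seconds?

5032.37735 seconds

Running time = 301641 / (60000/1001) = 5032.37735 s.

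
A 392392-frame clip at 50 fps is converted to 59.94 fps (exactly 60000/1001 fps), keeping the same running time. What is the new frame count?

470400 frames

Target frames = source frames × (target rate / source rate) = 392392 × (60000/1001)/(50) = 392392 × 1200/1001 = 470400.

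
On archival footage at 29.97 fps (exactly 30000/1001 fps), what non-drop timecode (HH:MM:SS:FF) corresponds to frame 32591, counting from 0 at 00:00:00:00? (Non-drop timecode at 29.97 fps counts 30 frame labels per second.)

00:18:06:11

32591 ÷ 30 = 1086 full seconds, remainder 11 frames.
1086 s = 0 h 18 min 6 s.
Timecode: 00:18:06:11.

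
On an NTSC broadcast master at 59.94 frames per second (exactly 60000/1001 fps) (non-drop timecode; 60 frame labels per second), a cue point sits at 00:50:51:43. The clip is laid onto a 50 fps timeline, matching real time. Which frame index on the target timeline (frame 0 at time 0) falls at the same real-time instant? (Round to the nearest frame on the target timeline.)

frame 152738

Source frame index: (0×3600 + 50×60 + 51) × 60 + 43 = 183103.
Real time: 183103 / (60000/1001) = 183286103/60000 s.
Target frame: (183286103/60000) × (50) = 183286103/1200 ≈ 152738.419 → 152738.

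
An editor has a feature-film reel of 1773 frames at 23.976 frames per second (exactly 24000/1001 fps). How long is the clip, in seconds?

73.948875 seconds

Running time = 1773 / (24000/1001) = 73.948875 s.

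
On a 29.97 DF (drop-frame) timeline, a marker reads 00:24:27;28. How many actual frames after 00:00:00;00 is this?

Complete 10-minute blocks: 2, each 17982 frames → 35964.
Remaining 4 whole minutes in the current block: 1800 + 3 × 1798 = 7194 frames.
Within the current minute: 27 × 30 + 28 − 2 = 836 (labels ;00/;01 skipped at this minute). Total = 35964 + 7194 + 836 = 43994.

43994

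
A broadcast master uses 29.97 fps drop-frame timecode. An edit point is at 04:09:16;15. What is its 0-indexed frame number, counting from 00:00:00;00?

448245

As if non-drop at 30 labels/s: (4 × 3600 + 9 × 60 + 16) × 30 + 15 = 448695.
Minute boundaries passed: 249; those not divisible by 10: 249 − 24 = 225; dropped labels = 2 × 225 = 450.
Actual frame index = 448695 − 450 = 448245.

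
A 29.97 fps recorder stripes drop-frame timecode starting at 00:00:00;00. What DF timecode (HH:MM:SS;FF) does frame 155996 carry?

Each 10-minute DF block holds 10 × 60 × 30 − 9 × 2 = 17982 frames. 155996 ÷ 17982 → 8 full blocks, remainder 12140.
Within the partial block the first minute is 1800 frames and each further minute 1798, so 6 further minute boundaries passed. Total skipped labels = 18 × 8 + 2 × 6 = 156.
Non-drop label index = 155996 + 156 = 156152; at 30 labels/s that is 01:26:45:02, i.e. DF 01:26:45;02.

01:26:45;02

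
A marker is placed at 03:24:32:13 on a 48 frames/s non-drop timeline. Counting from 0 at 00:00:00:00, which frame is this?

Total seconds to the label: (3 × 3600 + 24 × 60 + 32) = 12272.
Frame index = 12272 × 48 + 13 = 589069.

589069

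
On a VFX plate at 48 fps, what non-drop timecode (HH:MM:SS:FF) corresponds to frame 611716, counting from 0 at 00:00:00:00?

03:32:24:04

611716 ÷ 48 = 12744 full seconds, remainder 4 frames.
12744 s = 3 h 32 min 24 s.
Timecode: 03:32:24:04.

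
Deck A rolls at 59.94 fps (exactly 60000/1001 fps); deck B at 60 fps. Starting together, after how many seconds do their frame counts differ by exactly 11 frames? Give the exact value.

11011/60 seconds

The gap grows by |60 − 60000/1001| = 60/1001 frames per second.
Time for a 11-frame gap: 11 ÷ (60/1001) = 11011/60 s.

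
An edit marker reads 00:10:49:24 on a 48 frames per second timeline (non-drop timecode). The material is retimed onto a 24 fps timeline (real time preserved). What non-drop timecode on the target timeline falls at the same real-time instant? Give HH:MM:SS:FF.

Source frame index: (0×3600 + 10×60 + 49) × 48 + 24 = 31176.
Real time: 31176 / (48) = 1299/2 s.
Target frame: (1299/2) × (24) = 15588.
At 24 labels/s: frame 15588 → 00:10:49:12.

00:10:49:12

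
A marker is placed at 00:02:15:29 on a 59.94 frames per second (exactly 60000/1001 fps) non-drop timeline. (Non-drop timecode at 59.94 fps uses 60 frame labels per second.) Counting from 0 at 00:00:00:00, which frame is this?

8129

Total seconds to the label: (0 × 3600 + 2 × 60 + 15) = 135.
Frame index = 135 × 60 + 29 = 8129.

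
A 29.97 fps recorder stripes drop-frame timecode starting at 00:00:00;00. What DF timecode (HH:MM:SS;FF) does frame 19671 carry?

00:10:56;09

Each 10-minute DF block holds 10 × 60 × 30 − 9 × 2 = 17982 frames. 19671 ÷ 17982 → 1 full block, remainder 1689.
Within the partial block the first minute is 1800 frames and each further minute 1798, so 0 further minute boundaries passed. Total skipped labels = 18 × 1 + 2 × 0 = 18.
Non-drop label index = 19671 + 18 = 19689; at 30 labels/s that is 00:10:56:09, i.e. DF 00:10:56;09.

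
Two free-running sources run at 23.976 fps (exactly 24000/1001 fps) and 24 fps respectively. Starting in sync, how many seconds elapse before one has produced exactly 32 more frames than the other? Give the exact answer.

The gap grows by |24 − 24000/1001| = 24/1001 frames per second.
Time for a 32-frame gap: 32 ÷ (24/1001) = 4004/3 s.

4004/3 seconds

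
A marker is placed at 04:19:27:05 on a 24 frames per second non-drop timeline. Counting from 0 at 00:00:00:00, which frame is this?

Total seconds to the label: (4 × 3600 + 19 × 60 + 27) = 15567.
Frame index = 15567 × 24 + 5 = 373613.

373613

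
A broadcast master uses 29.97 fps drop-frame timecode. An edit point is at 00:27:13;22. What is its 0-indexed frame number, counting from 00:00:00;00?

Complete 10-minute blocks: 2, each 17982 frames → 35964.
Remaining 7 whole minutes in the current block: 1800 + 6 × 1798 = 12588 frames.
Within the current minute: 13 × 30 + 22 − 2 = 410 (labels ;00/;01 skipped at this minute). Total = 35964 + 12588 + 410 = 48962.

48962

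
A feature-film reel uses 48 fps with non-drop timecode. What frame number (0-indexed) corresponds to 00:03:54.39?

Total seconds to the label: (0 × 3600 + 3 × 60 + 54) = 234.
Frame index = 234 × 48 + 39 = 11271.

11271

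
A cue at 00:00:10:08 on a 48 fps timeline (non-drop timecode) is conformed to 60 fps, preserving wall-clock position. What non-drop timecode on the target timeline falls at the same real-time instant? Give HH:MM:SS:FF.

00:00:10:10

Source frame index: (0×3600 + 0×60 + 10) × 48 + 8 = 488.
Real time: 488 / (48) = 61/6 s.
Target frame: (61/6) × (60) = 610.
At 60 labels/s: frame 610 → 00:00:10:10.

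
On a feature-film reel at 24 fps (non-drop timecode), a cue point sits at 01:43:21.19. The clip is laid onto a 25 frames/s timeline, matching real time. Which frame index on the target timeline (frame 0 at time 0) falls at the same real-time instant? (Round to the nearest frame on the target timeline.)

Source frame index: (1×3600 + 43×60 + 21) × 24 + 19 = 148843.
Real time: 148843 / (24) = 148843/24 s.
Target frame: (148843/24) × (25) = 3721075/24 ≈ 155044.792 → 155045.

frame 155045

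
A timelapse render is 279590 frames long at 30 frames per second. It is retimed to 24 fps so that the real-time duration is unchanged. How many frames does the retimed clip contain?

223672 frames

Target frames = source frames × (target rate / source rate) = 279590 × (24)/(30) = 279590 × 4/5 = 223672.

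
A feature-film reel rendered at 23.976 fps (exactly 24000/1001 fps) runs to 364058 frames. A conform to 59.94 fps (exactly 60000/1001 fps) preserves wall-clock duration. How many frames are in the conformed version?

Target frames = source frames × (target rate / source rate) = 364058 × (60000/1001)/(24000/1001) = 364058 × 5/2 = 910145.

910145 frames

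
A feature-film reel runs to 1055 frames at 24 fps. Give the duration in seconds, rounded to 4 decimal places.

Running time = 1055 × 1/24 = 1055/24 s ≈ 43.9583 s.

43.9583 seconds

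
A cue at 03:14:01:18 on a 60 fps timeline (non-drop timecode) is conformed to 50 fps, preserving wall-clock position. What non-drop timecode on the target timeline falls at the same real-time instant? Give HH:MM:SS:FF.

Source frame index: (3×3600 + 14×60 + 1) × 60 + 18 = 698478.
Real time: 698478 / (60) = 116413/10 s.
Target frame: (116413/10) × (50) = 582065.
At 50 labels/s: frame 582065 → 03:14:01:15.

03:14:01:15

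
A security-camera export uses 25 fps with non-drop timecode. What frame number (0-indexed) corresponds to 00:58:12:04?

87304

Total seconds to the label: (0 × 3600 + 58 × 60 + 12) = 3492.
Frame index = 3492 × 25 + 4 = 87304.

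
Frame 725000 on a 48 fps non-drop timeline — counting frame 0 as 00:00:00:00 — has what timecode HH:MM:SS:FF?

04:11:44:08

725000 ÷ 48 = 15104 full seconds, remainder 8 frames.
15104 s = 4 h 11 min 44 s.
Timecode: 04:11:44:08.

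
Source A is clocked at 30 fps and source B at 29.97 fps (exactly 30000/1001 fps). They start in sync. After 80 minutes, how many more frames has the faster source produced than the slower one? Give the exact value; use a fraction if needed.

80 min = 4800 s.
A emits 30 × 4800 = 144000 frames; B emits 30000/1001 × 4800 = 144000000/1001.
Difference = 144000/1001 frames (≈ 143.8561); B is behind A.

144000/1001 frames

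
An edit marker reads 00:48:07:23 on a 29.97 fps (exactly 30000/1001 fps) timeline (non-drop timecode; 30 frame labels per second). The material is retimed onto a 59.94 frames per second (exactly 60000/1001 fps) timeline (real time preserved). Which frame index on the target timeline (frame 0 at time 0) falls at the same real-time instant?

frame 173266

Source frame index: (0×3600 + 48×60 + 7) × 30 + 23 = 86633.
Real time: 86633 / (30000/1001) = 86719633/30000 s.
Target frame: (86719633/30000) × (60000/1001) = 173266.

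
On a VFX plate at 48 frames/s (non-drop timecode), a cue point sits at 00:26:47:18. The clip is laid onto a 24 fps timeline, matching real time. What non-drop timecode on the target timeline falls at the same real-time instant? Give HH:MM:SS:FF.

00:26:47:09

Source frame index: (0×3600 + 26×60 + 47) × 48 + 18 = 77154.
Real time: 77154 / (48) = 12859/8 s.
Target frame: (12859/8) × (24) = 38577.
At 24 labels/s: frame 38577 → 00:26:47:09.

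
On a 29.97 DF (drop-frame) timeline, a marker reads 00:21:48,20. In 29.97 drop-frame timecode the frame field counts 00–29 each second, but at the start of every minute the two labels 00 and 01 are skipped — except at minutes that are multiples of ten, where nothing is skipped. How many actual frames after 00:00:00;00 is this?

As if non-drop at 30 labels/s: (0 × 3600 + 21 × 60 + 48) × 30 + 20 = 39260.
Minute boundaries passed: 21; those not divisible by 10: 21 − 2 = 19; dropped labels = 2 × 19 = 38.
Actual frame index = 39260 − 38 = 39222.

39222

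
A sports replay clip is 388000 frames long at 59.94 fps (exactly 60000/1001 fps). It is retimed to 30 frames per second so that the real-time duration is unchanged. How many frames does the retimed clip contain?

194194 frames

Target frames = source frames × (target rate / source rate) = 388000 × (30)/(60000/1001) = 388000 × 1001/2000 = 194194.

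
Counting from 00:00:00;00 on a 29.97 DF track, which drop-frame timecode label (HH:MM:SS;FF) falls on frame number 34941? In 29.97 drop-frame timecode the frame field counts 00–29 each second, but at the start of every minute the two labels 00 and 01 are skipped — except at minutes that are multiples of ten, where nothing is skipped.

00:19:25;27

Ten DF minutes hold 17982 frames, so frame 34941 lies in block 1 (frames 17982–35963) with 16959 frames into that block.
The block's first minute is 1800 frames and the rest 1798 each; 16959 frames reaches minute 9, so 1 × 18 + 9 × 2 = 36 labels have been skipped so far.
Adding those back, label number 34941 + 36 = 34977 at 30 labels/s is 1165 s + 27 f = 0 h 19 min 25 s frame 27, i.e. 00:19:25;27.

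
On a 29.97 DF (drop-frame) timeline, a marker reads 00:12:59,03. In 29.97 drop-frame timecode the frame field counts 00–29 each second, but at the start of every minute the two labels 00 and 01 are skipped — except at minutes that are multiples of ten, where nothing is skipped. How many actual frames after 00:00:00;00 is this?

As if non-drop at 30 labels/s: (0 × 3600 + 12 × 60 + 59) × 30 + 3 = 23373.
Minute boundaries passed: 12; those not divisible by 10: 12 − 1 = 11; dropped labels = 2 × 11 = 22.
Actual frame index = 23373 − 22 = 23351.

23351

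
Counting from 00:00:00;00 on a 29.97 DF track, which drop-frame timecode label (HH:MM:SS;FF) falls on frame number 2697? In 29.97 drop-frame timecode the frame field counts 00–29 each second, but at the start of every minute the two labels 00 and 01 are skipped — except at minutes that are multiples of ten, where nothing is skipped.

00:01:29;29

Each 10-minute DF block holds 10 × 60 × 30 − 9 × 2 = 17982 frames. 2697 ÷ 17982 → 0 full blocks, remainder 2697.
Within the partial block the first minute is 1800 frames and each further minute 1798, so 1 further minute boundary passed. Total skipped labels = 18 × 0 + 2 × 1 = 2.
Non-drop label index = 2697 + 2 = 2699; at 30 labels/s that is 00:01:29:29, i.e. DF 00:01:29;29.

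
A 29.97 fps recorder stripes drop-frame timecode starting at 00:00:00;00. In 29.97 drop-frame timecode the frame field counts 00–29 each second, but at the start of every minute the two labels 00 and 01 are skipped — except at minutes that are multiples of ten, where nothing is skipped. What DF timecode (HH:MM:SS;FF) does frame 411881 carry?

Each 10-minute DF block holds 10 × 60 × 30 − 9 × 2 = 17982 frames. 411881 ÷ 17982 → 22 full blocks, remainder 16277.
Within the partial block the first minute is 1800 frames and each further minute 1798, so 9 further minute boundaries passed. Total skipped labels = 18 × 22 + 2 × 9 = 414.
Non-drop label index = 411881 + 414 = 412295; at 30 labels/s that is 03:49:03:05, i.e. DF 03:49:03;05.

03:49:03;05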